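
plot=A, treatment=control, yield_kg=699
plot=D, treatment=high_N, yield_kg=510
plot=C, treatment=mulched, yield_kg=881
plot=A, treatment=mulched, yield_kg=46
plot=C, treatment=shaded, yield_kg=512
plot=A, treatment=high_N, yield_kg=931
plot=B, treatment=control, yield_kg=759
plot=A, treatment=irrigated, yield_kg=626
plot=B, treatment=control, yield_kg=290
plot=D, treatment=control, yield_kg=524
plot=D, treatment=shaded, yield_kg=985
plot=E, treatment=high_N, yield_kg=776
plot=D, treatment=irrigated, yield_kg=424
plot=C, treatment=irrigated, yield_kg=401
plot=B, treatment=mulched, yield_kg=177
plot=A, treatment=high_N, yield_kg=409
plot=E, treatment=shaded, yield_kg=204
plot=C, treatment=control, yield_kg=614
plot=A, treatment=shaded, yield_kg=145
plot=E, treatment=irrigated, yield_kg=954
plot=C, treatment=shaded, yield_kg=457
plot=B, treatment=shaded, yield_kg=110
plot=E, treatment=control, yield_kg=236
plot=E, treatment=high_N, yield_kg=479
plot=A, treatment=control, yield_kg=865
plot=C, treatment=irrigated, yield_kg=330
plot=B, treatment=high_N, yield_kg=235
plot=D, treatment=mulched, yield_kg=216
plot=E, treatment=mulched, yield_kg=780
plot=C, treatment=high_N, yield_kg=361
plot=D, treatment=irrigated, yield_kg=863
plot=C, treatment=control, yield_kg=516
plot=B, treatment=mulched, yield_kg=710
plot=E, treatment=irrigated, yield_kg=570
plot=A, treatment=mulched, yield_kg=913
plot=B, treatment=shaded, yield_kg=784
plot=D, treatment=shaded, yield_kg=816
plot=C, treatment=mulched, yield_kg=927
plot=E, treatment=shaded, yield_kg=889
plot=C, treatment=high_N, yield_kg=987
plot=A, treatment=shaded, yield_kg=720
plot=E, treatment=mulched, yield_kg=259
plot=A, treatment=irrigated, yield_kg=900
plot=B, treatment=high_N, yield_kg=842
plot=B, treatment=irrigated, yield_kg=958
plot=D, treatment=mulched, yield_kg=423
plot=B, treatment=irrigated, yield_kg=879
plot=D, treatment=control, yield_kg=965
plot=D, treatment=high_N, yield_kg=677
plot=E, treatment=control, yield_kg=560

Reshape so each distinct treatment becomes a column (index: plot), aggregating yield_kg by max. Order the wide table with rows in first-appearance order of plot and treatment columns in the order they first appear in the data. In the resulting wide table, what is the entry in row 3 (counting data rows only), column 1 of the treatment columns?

614

With rows in first-appearance order of plot, row 3 is plot=C. treatment columns in first-appearance order: control, high_N, mulched, shaded, irrigated; column 1 is control.
Long rows with plot=C, treatment=control: max(614, 516) = 614.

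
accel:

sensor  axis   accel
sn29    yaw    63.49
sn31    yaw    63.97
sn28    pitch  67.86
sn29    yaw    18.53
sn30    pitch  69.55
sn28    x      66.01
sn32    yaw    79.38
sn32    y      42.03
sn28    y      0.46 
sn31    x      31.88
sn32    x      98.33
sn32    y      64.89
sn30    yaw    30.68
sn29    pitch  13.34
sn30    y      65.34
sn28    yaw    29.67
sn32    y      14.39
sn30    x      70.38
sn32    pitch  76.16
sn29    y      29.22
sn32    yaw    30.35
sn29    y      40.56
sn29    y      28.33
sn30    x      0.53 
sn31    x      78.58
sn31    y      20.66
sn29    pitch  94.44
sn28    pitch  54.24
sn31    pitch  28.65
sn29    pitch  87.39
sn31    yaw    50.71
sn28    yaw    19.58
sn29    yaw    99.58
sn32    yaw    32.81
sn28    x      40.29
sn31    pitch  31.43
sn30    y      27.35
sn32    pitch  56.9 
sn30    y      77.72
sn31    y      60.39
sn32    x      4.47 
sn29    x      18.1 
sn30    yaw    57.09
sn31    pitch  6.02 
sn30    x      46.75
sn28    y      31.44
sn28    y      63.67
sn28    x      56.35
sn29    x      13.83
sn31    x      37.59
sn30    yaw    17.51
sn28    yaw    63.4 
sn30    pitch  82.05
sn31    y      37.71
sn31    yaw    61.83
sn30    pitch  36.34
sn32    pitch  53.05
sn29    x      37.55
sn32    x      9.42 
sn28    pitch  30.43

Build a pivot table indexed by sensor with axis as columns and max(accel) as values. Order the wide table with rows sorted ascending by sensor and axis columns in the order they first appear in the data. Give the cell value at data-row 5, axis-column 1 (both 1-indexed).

With rows sorted ascending by sensor, row 5 is sensor=sn32. axis columns in first-appearance order: yaw, pitch, x, y; column 1 is yaw.
Long rows with sensor=sn32, axis=yaw: max(79.38, 30.35, 32.81) = 79.38.

79.38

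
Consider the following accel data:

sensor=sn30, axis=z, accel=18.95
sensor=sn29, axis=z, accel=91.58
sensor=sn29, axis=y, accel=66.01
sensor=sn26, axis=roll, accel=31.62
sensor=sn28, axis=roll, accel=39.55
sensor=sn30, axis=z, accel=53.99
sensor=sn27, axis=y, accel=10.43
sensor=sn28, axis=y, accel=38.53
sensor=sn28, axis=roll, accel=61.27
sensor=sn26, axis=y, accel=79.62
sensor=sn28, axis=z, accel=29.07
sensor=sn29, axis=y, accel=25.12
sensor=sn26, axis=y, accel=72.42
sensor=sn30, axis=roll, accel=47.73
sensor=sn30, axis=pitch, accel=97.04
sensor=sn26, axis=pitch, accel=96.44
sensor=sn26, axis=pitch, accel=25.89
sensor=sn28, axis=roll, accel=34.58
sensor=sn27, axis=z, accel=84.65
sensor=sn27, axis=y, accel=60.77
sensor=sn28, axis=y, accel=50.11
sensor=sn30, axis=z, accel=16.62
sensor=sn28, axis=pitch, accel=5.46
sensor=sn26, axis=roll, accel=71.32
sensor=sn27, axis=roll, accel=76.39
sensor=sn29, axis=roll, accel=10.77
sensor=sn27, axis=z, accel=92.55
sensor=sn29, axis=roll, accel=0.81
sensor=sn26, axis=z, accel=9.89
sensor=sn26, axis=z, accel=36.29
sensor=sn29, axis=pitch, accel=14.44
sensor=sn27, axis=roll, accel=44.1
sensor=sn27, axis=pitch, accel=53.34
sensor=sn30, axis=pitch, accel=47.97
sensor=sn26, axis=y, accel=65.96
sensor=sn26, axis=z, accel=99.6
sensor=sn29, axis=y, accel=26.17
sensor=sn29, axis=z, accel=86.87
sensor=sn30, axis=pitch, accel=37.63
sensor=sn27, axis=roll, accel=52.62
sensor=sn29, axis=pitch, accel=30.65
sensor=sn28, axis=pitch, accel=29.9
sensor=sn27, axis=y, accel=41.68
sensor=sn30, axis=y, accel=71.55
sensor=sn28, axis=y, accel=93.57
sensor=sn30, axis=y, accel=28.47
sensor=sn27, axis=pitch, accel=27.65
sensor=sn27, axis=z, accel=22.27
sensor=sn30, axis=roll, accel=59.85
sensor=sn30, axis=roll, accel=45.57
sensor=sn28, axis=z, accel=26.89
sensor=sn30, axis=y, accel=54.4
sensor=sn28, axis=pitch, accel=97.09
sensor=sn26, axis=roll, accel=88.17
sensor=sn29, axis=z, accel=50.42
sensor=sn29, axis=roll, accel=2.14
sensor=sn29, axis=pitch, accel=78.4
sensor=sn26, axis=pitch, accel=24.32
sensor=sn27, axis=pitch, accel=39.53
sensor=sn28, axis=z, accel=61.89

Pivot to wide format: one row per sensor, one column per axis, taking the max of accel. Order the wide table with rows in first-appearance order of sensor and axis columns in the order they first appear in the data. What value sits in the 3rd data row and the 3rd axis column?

With rows in first-appearance order of sensor, row 3 is sensor=sn26. axis columns in first-appearance order: z, y, roll, pitch; column 3 is roll.
Long rows with sensor=sn26, axis=roll: max(31.62, 71.32, 88.17) = 88.17.

88.17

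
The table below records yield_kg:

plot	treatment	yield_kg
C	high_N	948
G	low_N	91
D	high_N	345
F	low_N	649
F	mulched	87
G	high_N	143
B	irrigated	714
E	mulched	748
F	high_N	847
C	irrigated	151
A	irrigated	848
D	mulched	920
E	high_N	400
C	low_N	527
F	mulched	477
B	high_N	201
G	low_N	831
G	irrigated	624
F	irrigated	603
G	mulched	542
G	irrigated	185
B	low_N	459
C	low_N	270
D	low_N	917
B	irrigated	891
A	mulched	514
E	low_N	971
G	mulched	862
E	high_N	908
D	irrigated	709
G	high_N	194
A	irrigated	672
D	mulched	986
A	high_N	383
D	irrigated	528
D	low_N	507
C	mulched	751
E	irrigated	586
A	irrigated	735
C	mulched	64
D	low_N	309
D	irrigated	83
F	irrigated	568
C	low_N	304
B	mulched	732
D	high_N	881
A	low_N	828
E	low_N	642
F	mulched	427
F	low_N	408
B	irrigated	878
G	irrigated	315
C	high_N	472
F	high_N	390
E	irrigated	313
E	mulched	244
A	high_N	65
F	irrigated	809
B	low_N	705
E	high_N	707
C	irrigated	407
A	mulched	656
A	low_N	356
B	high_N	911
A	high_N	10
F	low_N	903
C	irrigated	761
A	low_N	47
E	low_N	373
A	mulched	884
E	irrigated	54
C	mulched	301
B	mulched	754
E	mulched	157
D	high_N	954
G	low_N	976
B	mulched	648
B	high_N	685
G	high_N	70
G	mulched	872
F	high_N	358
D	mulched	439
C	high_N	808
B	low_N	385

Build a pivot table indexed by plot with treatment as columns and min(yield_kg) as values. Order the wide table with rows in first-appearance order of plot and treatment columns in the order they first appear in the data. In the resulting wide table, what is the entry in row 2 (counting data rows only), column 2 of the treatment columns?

91

With rows in first-appearance order of plot, row 2 is plot=G. treatment columns in first-appearance order: high_N, low_N, mulched, irrigated; column 2 is low_N.
Long rows with plot=G, treatment=low_N: min(91, 831, 976) = 91.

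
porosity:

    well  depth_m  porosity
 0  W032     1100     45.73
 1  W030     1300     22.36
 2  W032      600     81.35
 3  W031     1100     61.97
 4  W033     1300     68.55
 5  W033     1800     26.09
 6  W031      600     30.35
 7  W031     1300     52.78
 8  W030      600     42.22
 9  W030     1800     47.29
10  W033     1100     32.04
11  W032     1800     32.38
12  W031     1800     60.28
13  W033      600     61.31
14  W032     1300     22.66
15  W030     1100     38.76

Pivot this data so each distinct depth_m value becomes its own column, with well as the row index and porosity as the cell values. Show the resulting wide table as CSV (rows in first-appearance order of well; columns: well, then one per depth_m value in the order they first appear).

Columns: well plus the 4 distinct depth_m values (1100, 1300, 600, 1800).
For example, row W032 column 1100 takes porosity=45.73 from the long row (W032, 1100).

well,1100,1300,600,1800
W032,45.73,22.66,81.35,32.38
W030,38.76,22.36,42.22,47.29
W031,61.97,52.78,30.35,60.28
W033,32.04,68.55,61.31,26.09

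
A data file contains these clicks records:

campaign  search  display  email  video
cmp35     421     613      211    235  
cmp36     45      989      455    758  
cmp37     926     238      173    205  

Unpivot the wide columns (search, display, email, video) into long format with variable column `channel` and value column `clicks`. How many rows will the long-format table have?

12

3 campaign values × 4 melted columns = 12 rows.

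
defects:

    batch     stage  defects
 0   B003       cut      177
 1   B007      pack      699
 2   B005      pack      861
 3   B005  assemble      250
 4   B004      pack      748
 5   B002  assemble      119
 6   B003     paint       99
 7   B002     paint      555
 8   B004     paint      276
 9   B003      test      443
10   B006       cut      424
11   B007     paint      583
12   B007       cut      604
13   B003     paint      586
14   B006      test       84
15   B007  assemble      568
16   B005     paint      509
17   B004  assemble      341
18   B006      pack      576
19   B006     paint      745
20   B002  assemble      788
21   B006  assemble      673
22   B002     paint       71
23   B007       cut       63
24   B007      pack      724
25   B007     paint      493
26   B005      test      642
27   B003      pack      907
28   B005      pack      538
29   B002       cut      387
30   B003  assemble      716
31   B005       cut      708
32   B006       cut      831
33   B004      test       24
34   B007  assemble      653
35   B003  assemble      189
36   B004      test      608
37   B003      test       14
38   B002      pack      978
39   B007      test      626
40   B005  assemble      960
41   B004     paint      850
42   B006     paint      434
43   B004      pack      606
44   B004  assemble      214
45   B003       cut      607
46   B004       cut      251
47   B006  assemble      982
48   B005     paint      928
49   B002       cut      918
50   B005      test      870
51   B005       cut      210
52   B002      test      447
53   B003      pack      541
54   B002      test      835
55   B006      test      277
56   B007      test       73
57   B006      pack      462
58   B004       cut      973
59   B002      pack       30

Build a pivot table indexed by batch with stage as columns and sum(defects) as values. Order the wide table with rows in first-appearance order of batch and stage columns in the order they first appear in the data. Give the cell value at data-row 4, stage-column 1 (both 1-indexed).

With rows in first-appearance order of batch, row 4 is batch=B004. stage columns in first-appearance order: cut, pack, assemble, paint, test; column 1 is cut.
Long rows with batch=B004, stage=cut: 251 + 973 = 1224.

1224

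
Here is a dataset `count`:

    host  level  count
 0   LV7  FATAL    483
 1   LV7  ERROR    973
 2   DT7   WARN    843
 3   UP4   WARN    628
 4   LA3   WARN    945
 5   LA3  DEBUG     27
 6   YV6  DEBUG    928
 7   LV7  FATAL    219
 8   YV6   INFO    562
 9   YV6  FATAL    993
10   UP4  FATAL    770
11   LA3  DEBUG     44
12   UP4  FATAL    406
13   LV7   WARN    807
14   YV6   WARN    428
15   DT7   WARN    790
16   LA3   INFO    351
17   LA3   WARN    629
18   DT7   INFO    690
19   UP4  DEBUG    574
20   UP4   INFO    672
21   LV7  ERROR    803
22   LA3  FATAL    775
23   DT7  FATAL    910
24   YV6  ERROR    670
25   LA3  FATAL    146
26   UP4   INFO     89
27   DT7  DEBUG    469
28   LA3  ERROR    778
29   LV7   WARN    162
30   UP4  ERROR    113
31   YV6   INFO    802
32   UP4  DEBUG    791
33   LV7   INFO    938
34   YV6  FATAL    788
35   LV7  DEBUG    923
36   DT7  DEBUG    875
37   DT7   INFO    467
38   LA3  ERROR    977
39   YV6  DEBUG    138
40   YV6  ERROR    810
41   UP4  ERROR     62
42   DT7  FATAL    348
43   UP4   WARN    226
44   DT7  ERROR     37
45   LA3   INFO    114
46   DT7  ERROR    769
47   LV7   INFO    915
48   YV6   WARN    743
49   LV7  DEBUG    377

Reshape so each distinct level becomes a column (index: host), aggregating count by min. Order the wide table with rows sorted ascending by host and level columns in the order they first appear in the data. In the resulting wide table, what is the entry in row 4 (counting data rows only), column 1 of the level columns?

406

With rows sorted ascending by host, row 4 is host=UP4. level columns in first-appearance order: FATAL, ERROR, WARN, DEBUG, INFO; column 1 is FATAL.
Long rows with host=UP4, level=FATAL: min(770, 406) = 406.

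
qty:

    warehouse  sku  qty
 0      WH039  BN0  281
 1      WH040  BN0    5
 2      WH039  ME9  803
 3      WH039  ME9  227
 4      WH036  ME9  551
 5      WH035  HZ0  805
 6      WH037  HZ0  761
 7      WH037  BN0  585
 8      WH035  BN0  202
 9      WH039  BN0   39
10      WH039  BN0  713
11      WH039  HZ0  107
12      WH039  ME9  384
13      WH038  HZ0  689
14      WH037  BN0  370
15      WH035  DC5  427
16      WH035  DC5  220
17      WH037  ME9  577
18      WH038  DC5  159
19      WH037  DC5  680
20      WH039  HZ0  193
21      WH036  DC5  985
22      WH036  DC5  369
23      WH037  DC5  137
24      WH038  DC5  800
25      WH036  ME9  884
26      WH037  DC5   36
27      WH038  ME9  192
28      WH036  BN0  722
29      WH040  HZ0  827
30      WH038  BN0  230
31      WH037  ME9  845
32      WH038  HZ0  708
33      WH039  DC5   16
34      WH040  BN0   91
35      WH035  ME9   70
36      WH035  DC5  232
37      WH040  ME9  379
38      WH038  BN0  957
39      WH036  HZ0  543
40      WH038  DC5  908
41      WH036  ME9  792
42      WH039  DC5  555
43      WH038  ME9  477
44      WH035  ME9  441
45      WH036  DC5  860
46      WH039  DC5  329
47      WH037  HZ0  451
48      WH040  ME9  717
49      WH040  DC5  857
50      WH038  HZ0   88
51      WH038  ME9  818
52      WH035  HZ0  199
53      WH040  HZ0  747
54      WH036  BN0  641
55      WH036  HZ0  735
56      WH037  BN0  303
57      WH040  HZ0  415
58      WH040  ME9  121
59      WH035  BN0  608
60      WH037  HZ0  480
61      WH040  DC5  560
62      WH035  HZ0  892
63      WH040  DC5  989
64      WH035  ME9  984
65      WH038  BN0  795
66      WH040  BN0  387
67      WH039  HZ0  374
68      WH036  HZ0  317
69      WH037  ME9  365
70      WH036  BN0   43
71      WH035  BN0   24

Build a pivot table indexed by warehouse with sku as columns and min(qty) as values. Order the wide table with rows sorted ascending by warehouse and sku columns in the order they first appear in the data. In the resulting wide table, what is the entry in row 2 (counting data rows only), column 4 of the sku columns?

With rows sorted ascending by warehouse, row 2 is warehouse=WH036. sku columns in first-appearance order: BN0, ME9, HZ0, DC5; column 4 is DC5.
Long rows with warehouse=WH036, sku=DC5: min(985, 369, 860) = 369.

369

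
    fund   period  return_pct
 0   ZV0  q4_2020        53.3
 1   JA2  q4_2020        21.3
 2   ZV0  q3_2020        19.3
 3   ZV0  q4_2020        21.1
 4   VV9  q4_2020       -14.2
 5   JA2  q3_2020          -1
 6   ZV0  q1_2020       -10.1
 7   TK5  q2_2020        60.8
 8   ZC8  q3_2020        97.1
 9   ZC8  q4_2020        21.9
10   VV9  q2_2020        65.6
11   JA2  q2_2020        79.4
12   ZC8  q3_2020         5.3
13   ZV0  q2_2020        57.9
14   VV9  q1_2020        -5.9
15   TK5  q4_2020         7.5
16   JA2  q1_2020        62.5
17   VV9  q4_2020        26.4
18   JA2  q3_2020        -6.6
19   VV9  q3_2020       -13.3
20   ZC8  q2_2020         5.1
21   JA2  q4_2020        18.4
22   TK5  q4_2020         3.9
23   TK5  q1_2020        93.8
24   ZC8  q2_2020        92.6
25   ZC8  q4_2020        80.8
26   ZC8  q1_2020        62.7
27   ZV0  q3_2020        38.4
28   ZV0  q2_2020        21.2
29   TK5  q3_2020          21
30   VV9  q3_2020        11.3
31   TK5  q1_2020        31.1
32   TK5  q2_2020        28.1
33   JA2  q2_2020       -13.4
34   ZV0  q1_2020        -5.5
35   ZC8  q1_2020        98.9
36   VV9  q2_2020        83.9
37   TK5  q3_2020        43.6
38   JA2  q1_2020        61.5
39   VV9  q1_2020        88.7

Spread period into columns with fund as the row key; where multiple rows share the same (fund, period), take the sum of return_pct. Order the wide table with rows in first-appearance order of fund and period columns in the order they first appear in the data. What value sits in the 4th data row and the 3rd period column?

124.9

With rows in first-appearance order of fund, row 4 is fund=TK5. period columns in first-appearance order: q4_2020, q3_2020, q1_2020, q2_2020; column 3 is q1_2020.
Long rows with fund=TK5, period=q1_2020: 93.8 + 31.1 = 124.9.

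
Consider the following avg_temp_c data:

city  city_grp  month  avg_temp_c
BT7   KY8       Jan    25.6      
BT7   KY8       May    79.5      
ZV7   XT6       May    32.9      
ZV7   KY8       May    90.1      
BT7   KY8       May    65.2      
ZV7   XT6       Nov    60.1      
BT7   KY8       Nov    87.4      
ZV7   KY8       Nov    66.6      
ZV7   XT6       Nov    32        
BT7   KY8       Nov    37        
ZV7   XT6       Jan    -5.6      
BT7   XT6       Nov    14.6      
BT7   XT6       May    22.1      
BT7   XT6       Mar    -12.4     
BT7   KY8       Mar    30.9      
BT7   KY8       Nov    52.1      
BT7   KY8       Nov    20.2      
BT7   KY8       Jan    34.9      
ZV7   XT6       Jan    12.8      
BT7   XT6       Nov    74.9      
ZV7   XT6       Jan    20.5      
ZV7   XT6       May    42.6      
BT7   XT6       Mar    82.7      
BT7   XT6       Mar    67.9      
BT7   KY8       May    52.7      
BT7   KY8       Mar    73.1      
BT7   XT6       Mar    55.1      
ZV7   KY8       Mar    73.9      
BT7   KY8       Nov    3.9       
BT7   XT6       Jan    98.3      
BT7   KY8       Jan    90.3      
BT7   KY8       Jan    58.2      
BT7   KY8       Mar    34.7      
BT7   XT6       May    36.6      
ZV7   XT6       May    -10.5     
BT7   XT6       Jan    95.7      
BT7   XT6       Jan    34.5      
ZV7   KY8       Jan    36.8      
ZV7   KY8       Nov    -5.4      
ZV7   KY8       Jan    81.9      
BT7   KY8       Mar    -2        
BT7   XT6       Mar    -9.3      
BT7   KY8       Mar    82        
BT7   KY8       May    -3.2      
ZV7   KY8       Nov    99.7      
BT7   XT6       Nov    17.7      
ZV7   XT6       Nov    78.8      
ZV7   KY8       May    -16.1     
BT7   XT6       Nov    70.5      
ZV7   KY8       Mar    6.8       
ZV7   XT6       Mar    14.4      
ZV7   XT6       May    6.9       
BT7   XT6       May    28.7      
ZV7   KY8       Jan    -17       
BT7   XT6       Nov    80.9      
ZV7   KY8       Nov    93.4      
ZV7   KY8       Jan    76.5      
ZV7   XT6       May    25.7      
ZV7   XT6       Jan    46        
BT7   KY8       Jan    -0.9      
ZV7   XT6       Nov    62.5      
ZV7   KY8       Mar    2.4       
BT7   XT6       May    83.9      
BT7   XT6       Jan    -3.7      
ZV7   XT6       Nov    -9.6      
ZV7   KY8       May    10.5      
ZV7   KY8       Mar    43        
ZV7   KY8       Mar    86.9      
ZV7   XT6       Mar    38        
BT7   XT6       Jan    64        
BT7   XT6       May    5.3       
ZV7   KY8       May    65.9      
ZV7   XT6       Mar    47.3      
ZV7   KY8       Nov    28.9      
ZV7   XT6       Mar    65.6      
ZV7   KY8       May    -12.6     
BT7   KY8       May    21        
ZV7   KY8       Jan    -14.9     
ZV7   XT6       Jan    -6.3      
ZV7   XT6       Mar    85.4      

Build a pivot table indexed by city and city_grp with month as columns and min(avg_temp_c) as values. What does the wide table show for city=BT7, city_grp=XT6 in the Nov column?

Rows with city=BT7, city_grp=XT6 and month=Nov: avg_temp_c values are 14.6, 74.9, 17.7, 70.5, 80.9.
min(14.6, 74.9, 17.7, 70.5, 80.9) = 14.6.

14.6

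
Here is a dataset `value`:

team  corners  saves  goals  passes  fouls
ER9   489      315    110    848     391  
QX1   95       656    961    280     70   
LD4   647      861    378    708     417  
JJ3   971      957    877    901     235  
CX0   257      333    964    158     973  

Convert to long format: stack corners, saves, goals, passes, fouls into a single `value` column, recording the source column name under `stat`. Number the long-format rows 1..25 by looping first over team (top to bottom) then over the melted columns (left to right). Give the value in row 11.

25 rows total (5 × 5). Row 11: index ⌊(11-1)/5⌋ = 2 into team → LD4; (11-1) mod 5 = 0 into the melted columns → corners.
So row 11 is (LD4, corners, 647); value = 647.

647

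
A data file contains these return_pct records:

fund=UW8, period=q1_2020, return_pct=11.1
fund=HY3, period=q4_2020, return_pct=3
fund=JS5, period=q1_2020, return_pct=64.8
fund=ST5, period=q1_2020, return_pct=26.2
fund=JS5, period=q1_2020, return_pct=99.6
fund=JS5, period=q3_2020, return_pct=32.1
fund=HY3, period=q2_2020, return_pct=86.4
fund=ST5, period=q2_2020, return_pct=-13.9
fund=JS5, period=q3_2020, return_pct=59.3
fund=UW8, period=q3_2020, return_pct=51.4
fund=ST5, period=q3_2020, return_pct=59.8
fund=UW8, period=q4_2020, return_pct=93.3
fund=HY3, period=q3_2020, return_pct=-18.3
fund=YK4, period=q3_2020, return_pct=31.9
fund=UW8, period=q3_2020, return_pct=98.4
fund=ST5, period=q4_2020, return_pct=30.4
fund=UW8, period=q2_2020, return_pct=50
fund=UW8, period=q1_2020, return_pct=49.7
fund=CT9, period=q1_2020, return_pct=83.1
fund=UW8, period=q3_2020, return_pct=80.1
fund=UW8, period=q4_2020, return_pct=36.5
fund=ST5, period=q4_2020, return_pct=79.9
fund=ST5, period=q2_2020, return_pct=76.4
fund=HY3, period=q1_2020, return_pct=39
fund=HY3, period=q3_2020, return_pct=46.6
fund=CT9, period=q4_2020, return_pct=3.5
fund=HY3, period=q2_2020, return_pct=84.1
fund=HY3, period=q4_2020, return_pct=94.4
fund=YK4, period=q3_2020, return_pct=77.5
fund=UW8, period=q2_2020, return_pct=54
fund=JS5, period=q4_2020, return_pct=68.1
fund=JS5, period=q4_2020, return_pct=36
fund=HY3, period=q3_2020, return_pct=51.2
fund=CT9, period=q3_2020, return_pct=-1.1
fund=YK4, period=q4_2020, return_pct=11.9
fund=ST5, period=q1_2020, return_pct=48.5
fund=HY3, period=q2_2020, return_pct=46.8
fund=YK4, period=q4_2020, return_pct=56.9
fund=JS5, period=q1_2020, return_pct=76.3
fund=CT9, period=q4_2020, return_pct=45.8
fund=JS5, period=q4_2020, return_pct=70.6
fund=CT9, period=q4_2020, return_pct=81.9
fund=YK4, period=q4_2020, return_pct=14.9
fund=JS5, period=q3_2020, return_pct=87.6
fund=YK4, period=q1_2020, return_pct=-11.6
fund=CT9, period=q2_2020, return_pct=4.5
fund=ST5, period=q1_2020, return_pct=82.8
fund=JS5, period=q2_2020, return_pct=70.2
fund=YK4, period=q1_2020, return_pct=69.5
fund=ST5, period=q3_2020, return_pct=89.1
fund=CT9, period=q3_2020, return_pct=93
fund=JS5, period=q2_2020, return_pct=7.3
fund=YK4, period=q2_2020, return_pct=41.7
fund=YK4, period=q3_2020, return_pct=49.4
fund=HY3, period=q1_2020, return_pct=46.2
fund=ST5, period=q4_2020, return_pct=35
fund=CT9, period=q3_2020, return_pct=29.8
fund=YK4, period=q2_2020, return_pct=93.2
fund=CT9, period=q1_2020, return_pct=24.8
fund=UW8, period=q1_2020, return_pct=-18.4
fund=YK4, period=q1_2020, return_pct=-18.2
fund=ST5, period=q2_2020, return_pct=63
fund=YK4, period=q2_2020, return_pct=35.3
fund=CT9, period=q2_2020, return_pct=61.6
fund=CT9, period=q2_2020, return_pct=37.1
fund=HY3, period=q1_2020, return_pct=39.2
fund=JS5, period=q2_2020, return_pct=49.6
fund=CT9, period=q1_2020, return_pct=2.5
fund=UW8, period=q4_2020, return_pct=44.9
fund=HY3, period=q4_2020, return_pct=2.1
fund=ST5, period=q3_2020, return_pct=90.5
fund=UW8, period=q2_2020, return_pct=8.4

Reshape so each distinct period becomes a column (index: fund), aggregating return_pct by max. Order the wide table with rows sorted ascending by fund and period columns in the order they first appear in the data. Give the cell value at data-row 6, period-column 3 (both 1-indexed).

77.5

With rows sorted ascending by fund, row 6 is fund=YK4. period columns in first-appearance order: q1_2020, q4_2020, q3_2020, q2_2020; column 3 is q3_2020.
Long rows with fund=YK4, period=q3_2020: max(31.9, 77.5, 49.4) = 77.5.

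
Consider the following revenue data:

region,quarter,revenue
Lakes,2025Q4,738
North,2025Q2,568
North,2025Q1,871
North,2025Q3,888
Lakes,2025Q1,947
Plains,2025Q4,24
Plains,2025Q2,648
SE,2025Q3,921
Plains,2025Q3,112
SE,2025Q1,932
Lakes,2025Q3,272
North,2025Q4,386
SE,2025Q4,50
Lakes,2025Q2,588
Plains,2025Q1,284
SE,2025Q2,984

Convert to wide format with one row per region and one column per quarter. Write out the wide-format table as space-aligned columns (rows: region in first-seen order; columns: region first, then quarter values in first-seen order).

Columns: region plus the 4 distinct quarter values (2025Q4, 2025Q2, 2025Q1, 2025Q3).
For example, row Lakes column 2025Q4 takes revenue=738 from the long row (Lakes, 2025Q4).

region  2025Q4  2025Q2  2025Q1  2025Q3
Lakes   738     588     947     272   
North   386     568     871     888   
Plains  24      648     284     112   
SE      50      984     932     921   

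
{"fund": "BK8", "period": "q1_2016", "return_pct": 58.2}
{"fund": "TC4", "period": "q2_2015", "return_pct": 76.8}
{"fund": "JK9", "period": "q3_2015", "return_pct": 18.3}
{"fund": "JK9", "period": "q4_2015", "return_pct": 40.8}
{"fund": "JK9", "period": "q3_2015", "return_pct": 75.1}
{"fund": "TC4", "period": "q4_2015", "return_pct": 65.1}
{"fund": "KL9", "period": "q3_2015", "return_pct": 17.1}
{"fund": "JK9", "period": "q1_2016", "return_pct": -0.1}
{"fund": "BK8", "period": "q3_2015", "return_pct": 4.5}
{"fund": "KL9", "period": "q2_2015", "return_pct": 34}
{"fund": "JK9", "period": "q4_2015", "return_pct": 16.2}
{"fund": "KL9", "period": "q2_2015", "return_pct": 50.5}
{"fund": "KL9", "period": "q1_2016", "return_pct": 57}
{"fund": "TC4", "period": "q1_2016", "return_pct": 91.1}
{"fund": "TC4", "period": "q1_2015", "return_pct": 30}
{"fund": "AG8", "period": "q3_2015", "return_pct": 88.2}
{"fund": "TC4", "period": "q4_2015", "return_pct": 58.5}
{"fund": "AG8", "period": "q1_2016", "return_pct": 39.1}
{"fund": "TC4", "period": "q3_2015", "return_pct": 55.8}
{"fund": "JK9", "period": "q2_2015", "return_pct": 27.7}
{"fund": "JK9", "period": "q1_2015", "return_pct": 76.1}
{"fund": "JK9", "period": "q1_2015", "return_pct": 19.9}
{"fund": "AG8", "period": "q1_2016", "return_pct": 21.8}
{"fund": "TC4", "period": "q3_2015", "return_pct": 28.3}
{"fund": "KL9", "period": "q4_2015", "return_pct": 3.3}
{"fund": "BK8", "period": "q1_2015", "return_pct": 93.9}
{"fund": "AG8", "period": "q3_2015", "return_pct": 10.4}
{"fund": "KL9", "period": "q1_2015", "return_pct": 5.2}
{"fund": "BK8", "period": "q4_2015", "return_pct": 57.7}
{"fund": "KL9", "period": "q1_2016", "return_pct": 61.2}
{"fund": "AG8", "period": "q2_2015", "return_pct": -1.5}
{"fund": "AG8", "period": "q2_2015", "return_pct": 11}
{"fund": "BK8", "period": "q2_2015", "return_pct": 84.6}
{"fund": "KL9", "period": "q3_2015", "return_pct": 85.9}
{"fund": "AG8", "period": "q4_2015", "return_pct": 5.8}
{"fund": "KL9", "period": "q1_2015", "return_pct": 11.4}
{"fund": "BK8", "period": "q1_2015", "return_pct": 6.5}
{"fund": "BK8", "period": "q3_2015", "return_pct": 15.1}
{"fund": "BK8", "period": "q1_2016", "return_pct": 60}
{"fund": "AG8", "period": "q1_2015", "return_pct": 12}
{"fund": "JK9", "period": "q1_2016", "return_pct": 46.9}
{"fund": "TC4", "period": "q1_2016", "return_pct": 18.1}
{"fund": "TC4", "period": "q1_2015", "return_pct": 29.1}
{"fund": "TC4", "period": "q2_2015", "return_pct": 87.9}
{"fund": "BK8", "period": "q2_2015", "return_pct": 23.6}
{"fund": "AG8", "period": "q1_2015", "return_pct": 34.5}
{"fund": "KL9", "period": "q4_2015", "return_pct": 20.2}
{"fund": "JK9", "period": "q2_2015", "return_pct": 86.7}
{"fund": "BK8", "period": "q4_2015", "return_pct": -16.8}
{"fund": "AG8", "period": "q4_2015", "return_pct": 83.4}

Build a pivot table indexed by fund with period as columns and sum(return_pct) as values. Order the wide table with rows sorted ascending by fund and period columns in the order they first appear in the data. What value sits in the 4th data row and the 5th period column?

With rows sorted ascending by fund, row 4 is fund=KL9. period columns in first-appearance order: q1_2016, q2_2015, q3_2015, q4_2015, q1_2015; column 5 is q1_2015.
Long rows with fund=KL9, period=q1_2015: 5.2 + 11.4 = 16.6.

16.6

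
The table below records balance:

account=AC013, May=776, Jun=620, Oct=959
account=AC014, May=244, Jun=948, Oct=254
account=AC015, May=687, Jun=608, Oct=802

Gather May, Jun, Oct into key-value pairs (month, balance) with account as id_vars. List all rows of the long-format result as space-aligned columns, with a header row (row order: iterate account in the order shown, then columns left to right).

Each (account, column) pair becomes one row: 3 × 3 = 9 rows.
For example, (AC013, May) → balance=776.

account  month  balance
AC013    May    776    
AC013    Jun    620    
AC013    Oct    959    
AC014    May    244    
AC014    Jun    948    
AC014    Oct    254    
AC015    May    687    
AC015    Jun    608    
AC015    Oct    802    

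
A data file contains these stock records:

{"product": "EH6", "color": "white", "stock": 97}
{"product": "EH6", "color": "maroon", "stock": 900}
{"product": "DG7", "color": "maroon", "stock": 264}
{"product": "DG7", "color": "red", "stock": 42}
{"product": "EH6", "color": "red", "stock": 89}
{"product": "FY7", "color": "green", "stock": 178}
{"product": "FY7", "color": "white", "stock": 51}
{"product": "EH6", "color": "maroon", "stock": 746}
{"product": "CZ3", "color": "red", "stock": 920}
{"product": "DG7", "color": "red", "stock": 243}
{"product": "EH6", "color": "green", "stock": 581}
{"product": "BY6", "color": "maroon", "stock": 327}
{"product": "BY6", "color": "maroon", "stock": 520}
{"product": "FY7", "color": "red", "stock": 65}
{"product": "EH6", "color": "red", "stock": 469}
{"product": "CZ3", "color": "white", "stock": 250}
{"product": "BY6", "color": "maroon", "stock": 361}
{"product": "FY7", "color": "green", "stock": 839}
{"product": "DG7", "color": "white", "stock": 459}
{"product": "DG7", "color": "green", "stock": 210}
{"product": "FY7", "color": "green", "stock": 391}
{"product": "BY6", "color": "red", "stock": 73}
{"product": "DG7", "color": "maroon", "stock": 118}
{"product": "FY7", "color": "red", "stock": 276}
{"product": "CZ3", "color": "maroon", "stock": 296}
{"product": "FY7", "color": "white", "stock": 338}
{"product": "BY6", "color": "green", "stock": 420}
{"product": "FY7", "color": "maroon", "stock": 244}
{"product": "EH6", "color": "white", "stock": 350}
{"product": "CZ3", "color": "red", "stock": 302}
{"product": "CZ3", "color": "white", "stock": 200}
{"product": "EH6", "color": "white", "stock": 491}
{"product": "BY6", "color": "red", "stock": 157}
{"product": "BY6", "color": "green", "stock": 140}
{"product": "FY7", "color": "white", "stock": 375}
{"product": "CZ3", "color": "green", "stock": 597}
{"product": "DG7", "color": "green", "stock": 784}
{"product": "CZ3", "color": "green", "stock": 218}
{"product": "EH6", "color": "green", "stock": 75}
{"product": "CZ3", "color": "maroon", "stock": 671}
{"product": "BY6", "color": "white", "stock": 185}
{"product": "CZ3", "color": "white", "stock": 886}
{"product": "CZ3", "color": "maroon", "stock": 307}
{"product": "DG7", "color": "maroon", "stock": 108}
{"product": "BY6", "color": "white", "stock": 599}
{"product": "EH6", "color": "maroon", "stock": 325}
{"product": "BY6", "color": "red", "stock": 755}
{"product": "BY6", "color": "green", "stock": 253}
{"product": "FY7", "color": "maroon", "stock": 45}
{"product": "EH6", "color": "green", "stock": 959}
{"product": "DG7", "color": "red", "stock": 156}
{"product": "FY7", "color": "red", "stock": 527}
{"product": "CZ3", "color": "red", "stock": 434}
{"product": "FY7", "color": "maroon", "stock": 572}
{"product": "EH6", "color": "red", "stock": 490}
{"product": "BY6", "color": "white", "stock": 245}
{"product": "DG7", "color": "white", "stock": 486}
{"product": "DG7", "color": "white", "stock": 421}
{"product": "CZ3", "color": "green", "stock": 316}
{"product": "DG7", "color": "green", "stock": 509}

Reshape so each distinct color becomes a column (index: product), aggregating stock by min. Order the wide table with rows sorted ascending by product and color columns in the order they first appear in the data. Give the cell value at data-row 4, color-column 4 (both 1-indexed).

75

With rows sorted ascending by product, row 4 is product=EH6. color columns in first-appearance order: white, maroon, red, green; column 4 is green.
Long rows with product=EH6, color=green: min(581, 75, 959) = 75.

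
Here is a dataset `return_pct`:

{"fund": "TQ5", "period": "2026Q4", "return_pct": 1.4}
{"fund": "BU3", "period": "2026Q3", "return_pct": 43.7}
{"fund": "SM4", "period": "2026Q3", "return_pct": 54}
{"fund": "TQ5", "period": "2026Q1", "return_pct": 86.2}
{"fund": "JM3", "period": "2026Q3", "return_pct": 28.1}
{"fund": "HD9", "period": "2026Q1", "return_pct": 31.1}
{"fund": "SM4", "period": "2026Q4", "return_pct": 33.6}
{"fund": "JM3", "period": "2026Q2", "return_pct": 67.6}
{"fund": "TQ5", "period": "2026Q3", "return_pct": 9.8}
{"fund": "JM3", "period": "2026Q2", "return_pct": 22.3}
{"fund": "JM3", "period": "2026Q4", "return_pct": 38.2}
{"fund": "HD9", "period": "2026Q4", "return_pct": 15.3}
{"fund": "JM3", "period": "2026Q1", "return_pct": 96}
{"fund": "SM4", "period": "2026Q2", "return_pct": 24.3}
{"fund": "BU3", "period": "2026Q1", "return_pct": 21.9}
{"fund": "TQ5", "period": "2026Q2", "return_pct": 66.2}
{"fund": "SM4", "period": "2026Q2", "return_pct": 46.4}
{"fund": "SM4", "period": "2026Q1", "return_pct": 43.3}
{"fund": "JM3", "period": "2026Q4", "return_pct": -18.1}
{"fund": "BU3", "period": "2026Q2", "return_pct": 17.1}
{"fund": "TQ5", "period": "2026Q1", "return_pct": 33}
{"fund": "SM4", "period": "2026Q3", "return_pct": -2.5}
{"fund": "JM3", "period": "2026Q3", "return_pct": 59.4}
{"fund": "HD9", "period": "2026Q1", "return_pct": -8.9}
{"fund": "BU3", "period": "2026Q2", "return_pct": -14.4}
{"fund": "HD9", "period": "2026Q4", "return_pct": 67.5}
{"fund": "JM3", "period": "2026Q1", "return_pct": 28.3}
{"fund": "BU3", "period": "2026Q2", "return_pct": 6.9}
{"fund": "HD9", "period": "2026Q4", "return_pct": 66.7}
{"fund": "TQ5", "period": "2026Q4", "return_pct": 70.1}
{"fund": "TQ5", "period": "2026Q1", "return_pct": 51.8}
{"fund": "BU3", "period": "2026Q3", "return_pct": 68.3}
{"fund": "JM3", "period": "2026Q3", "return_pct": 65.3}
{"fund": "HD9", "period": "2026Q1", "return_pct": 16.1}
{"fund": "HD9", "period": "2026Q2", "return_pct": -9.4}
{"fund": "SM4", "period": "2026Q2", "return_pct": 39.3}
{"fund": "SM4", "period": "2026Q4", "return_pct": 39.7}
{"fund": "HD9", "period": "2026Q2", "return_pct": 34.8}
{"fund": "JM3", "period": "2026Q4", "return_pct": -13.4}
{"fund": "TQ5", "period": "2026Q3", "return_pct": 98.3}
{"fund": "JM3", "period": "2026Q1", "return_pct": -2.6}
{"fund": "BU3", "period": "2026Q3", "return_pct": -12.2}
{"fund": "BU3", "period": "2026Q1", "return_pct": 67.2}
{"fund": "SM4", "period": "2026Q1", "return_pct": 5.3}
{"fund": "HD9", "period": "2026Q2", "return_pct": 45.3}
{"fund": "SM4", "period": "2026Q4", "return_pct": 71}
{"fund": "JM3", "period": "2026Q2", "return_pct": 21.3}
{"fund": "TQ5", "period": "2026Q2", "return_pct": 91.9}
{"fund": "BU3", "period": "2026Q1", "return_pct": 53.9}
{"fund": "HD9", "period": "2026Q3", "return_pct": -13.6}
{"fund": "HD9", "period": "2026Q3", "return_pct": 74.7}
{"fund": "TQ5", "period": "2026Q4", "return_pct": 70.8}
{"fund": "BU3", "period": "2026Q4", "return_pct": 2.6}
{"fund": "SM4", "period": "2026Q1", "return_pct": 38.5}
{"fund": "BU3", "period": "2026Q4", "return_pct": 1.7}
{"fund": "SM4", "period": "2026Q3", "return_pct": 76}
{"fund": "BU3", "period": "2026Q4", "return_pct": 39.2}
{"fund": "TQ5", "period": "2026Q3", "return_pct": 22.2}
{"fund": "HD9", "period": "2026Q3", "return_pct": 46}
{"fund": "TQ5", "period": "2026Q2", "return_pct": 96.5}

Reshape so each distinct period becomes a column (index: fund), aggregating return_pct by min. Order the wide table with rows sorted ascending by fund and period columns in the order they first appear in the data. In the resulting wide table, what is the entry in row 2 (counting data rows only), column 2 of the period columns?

-13.6

With rows sorted ascending by fund, row 2 is fund=HD9. period columns in first-appearance order: 2026Q4, 2026Q3, 2026Q1, 2026Q2; column 2 is 2026Q3.
Long rows with fund=HD9, period=2026Q3: min(-13.6, 74.7, 46) = -13.6.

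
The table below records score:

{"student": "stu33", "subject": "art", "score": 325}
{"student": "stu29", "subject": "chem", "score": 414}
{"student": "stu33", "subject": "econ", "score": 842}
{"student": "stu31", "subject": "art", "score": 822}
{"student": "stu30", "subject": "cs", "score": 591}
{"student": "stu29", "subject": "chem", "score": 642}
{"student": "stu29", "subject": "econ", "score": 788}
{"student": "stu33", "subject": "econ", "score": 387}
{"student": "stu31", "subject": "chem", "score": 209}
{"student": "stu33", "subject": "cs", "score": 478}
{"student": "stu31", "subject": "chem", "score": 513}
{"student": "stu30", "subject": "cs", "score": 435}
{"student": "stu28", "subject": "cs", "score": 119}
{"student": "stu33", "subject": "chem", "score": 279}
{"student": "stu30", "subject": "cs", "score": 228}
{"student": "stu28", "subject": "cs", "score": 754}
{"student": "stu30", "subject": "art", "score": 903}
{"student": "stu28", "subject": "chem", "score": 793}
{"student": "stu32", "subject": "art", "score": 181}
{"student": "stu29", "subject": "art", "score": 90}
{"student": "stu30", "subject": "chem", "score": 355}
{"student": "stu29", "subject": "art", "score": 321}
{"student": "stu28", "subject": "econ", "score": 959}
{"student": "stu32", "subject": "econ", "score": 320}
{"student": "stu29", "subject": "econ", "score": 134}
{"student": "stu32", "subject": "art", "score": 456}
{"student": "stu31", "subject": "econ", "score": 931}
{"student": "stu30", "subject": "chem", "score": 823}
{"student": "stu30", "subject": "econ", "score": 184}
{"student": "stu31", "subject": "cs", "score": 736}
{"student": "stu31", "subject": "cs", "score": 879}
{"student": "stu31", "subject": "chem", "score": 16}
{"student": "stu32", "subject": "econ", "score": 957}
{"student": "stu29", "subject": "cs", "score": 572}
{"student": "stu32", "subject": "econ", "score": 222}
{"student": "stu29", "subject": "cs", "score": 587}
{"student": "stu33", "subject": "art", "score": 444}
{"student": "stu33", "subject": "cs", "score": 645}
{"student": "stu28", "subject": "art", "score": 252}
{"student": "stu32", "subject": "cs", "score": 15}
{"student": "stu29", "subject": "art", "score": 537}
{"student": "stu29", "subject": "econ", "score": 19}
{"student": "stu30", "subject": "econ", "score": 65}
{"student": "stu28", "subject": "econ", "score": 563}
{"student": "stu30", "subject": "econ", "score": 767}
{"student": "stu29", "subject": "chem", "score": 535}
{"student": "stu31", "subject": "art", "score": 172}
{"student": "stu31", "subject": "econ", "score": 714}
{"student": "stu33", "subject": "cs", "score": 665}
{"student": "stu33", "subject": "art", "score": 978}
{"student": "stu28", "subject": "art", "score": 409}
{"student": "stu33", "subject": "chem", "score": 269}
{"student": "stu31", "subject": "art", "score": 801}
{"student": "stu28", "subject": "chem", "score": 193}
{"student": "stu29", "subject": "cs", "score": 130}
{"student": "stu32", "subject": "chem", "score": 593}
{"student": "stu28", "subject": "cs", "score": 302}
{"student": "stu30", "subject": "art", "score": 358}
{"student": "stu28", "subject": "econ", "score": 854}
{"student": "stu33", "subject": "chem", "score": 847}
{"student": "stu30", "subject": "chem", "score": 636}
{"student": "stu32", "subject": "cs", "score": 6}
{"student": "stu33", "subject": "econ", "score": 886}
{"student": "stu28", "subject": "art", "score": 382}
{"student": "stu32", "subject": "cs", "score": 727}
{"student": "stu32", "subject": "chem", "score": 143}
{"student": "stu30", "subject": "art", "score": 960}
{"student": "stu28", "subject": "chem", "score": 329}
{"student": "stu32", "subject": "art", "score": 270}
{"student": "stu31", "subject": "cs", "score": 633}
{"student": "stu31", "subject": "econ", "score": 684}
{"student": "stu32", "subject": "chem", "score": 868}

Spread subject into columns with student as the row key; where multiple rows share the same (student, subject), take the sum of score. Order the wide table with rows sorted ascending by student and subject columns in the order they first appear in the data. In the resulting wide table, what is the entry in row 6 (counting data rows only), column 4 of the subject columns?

With rows sorted ascending by student, row 6 is student=stu33. subject columns in first-appearance order: art, chem, econ, cs; column 4 is cs.
Long rows with student=stu33, subject=cs: 478 + 645 + 665 = 1788.

1788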